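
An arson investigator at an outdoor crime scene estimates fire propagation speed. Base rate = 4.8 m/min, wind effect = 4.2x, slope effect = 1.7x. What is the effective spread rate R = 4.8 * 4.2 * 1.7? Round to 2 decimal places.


Fire spread rate calculation:
R = R0 * wind_factor * slope_factor
= 4.8 * 4.2 * 1.7
= 20.16 * 1.7
= 34.27 m/min

34.27


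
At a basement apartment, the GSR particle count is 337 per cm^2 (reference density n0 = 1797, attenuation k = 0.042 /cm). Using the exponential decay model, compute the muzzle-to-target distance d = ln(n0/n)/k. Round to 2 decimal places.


GSR distance calculation:
n0/n = 1797 / 337 = 5.332344
ln(n0/n) = 1.673791
d = 1.673791 / 0.042 = 39.85 cm

39.85


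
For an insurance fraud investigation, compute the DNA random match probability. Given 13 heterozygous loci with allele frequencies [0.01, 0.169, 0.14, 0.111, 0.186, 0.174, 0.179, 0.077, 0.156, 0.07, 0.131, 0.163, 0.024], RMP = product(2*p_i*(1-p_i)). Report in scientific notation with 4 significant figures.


Computing RMP for 13 loci:
Locus 1: 2 * 0.01 * 0.99 = 0.0198
Locus 2: 2 * 0.169 * 0.831 = 0.280878
Locus 3: 2 * 0.14 * 0.86 = 0.2408
Locus 4: 2 * 0.111 * 0.889 = 0.197358
Locus 5: 2 * 0.186 * 0.814 = 0.302808
Locus 6: 2 * 0.174 * 0.826 = 0.287448
Locus 7: 2 * 0.179 * 0.821 = 0.293918
Locus 8: 2 * 0.077 * 0.923 = 0.142142
Locus 9: 2 * 0.156 * 0.844 = 0.263328
Locus 10: 2 * 0.07 * 0.93 = 0.1302
Locus 11: 2 * 0.131 * 0.869 = 0.227678
Locus 12: 2 * 0.163 * 0.837 = 0.272862
Locus 13: 2 * 0.024 * 0.976 = 0.046848
RMP = 9.590e-11

9.590e-11


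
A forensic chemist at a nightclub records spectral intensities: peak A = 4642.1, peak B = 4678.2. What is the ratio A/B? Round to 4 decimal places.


Spectral peak ratio:
Peak A = 4642.1 counts
Peak B = 4678.2 counts
Ratio = 4642.1 / 4678.2 = 0.9923

0.9923


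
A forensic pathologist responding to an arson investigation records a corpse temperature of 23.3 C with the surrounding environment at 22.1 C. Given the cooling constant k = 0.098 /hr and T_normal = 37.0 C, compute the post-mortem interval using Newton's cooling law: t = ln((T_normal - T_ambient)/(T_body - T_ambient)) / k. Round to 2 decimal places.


Using Newton's law of cooling:
t = ln((T_normal - T_ambient) / (T_body - T_ambient)) / k
T_normal - T_ambient = 14.9
T_body - T_ambient = 1.2
Ratio = 12.416667
ln(ratio) = 2.51904
t = 2.51904 / 0.098 = 25.70 hours

25.70


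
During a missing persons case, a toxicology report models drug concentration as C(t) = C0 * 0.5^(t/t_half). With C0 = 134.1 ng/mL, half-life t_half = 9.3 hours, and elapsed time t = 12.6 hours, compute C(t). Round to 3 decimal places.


Drug concentration decay:
Number of half-lives = t / t_half = 12.6 / 9.3 = 1.354839
Decay factor = 0.5^1.354839 = 0.39097845
C(t) = 134.1 * 0.39097845 = 52.430 ng/mL

52.430


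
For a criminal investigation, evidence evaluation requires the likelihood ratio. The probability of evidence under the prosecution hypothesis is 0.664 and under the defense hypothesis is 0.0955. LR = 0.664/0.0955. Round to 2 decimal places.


Likelihood ratio calculation:
LR = P(E|Hp) / P(E|Hd)
LR = 0.664 / 0.0955
LR = 6.95

6.95


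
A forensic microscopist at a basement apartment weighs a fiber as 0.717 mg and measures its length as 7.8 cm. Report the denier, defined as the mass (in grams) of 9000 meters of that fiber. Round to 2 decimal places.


Denier calculation:
Mass in grams = 0.717 mg / 1000 = 0.000717 g
Length in meters = 7.8 cm / 100 = 0.078 m
Linear density = mass / length = 0.000717 / 0.078 = 0.00919231 g/m
Denier = (g/m) * 9000 = 0.00919231 * 9000 = 82.73

82.73


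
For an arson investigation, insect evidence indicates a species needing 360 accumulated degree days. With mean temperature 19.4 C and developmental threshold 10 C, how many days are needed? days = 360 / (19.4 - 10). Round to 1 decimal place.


Insect development time:
Effective temperature = avg_temp - T_base = 19.4 - 10 = 9.4 C
Days = ADD / effective_temp = 360 / 9.4 = 38.3 days

38.3


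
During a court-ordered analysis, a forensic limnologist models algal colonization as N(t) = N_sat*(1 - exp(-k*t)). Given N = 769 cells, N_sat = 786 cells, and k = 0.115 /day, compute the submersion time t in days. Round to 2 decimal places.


PMSI from diatom colonization curve:
N / N_sat = 769 / 786 = 0.978372
1 - N/N_sat = 0.021628
ln(1 - N/N_sat) = -3.833767
t = -ln(1 - N/N_sat) / k = -(-3.833767) / 0.115 = 33.34 days

33.34


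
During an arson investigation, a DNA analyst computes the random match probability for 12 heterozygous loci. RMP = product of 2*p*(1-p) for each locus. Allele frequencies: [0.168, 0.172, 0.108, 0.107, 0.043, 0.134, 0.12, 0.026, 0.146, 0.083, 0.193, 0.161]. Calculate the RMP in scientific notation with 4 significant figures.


Computing RMP for 12 loci:
Locus 1: 2 * 0.168 * 0.832 = 0.279552
Locus 2: 2 * 0.172 * 0.828 = 0.284832
Locus 3: 2 * 0.108 * 0.892 = 0.192672
Locus 4: 2 * 0.107 * 0.893 = 0.191102
Locus 5: 2 * 0.043 * 0.957 = 0.082302
Locus 6: 2 * 0.134 * 0.866 = 0.232088
Locus 7: 2 * 0.12 * 0.88 = 0.2112
Locus 8: 2 * 0.026 * 0.974 = 0.050648
Locus 9: 2 * 0.146 * 0.854 = 0.249368
Locus 10: 2 * 0.083 * 0.917 = 0.152222
Locus 11: 2 * 0.193 * 0.807 = 0.311502
Locus 12: 2 * 0.161 * 0.839 = 0.270158
RMP = 1.914e-09

1.914e-09


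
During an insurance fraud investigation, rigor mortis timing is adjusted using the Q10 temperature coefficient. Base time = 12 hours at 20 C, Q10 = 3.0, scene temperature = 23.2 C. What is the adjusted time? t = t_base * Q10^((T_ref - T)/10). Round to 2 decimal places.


Rigor mortis time adjustment:
Exponent = (T_ref - T_actual) / 10 = (20 - 23.2) / 10 = -0.32
Q10 factor = 3.0^-0.32 = 0.70359
t_adjusted = 12 * 0.70359 = 8.44 hours

8.44


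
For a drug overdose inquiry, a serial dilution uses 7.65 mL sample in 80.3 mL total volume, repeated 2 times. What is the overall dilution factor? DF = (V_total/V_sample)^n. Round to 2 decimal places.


Dilution factor calculation:
Single dilution = V_total / V_sample = 80.3 / 7.65 ≈ 10.496732
Number of dilutions = 2
Total DF = (80.3 / 7.65)^2 (full precision, rounded at the end) = 110.18

110.18


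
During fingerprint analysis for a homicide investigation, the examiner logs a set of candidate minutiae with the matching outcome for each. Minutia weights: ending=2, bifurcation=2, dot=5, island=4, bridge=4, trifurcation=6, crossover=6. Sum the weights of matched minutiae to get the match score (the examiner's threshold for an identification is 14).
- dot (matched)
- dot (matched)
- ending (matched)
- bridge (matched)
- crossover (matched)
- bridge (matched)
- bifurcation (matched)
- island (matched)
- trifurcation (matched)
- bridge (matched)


Weighted minutiae match score:
  dot: matched, +5 (running total 5)
  dot: matched, +5 (running total 10)
  ending: matched, +2 (running total 12)
  bridge: matched, +4 (running total 16)
  crossover: matched, +6 (running total 22)
  bridge: matched, +4 (running total 26)
  bifurcation: matched, +2 (running total 28)
  island: matched, +4 (running total 32)
  trifurcation: matched, +6 (running total 38)
  bridge: matched, +4 (running total 42)
Total score = 42
Threshold = 14; verdict = identification

42


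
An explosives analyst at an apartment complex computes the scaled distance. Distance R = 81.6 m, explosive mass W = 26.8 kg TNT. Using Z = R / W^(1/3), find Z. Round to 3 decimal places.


Scaled distance calculation:
W^(1/3) = 26.8^(1/3) = 2.992574
Z = R / W^(1/3) = 81.6 / 2.992574
Z = 27.267 m/kg^(1/3)

27.267


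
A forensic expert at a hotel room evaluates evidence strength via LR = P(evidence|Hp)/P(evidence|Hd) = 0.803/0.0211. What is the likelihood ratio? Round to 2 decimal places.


Likelihood ratio calculation:
LR = P(E|Hp) / P(E|Hd)
LR = 0.803 / 0.0211
LR = 38.06

38.06


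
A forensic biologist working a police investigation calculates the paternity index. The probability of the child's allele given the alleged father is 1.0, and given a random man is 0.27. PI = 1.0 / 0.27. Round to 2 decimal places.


Paternity Index calculation:
PI = P(allele|father) / P(allele|random)
PI = 1.0 / 0.27
PI = 3.70

3.70


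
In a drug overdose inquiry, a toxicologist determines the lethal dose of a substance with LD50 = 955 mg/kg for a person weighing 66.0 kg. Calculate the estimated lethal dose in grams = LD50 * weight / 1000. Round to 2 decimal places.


Lethal dose calculation:
Lethal dose = LD50 * body_weight / 1000
= 955 * 66.0 / 1000
= 63030 / 1000
= 63.03 g

63.03


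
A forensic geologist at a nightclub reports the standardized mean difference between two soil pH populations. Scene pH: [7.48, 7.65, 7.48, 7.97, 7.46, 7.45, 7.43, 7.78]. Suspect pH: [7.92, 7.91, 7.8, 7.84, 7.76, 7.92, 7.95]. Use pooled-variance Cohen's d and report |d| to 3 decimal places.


Pooled-variance Cohen's d for soil pH comparison:
Scene mean = 60.7 / 8 = 7.5875
Suspect mean = 55.1 / 7 = 7.871429
Scene sample variance s_s^2 = 0.038621
Suspect sample variance s_c^2 = 0.005148
Pooled variance = ((n_s-1)*s_s^2 + (n_c-1)*s_c^2) / (n_s + n_c - 2) = 0.023172
Pooled SD = sqrt(0.023172) = 0.152224
Mean difference = -0.283929
|d| = |-0.283929| / 0.152224 = 1.865

1.865


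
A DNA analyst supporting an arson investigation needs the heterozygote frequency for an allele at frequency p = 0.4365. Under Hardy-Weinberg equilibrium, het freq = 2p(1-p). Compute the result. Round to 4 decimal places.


Hardy-Weinberg heterozygote frequency:
q = 1 - p = 1 - 0.4365 = 0.5635
2pq = 2 * 0.4365 * 0.5635 = 0.4919

0.4919


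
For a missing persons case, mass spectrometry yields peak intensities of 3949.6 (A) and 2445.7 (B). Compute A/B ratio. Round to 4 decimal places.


Spectral peak ratio:
Peak A = 3949.6 counts
Peak B = 2445.7 counts
Ratio = 3949.6 / 2445.7 = 1.6149

1.6149


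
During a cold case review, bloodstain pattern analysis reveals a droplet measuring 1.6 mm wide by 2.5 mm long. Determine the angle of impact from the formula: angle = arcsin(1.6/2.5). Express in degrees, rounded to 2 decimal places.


Blood spatter impact angle calculation:
width / length = 1.6 / 2.5 = 0.64
angle = arcsin(0.64)
angle = 39.79 degrees

39.79


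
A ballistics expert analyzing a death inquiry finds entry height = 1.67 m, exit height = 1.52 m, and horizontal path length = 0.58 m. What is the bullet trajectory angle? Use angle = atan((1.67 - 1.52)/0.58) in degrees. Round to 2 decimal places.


Bullet trajectory angle:
Height difference = 1.67 - 1.52 = 0.15 m
angle = atan(0.15 / 0.58)
angle = atan(0.258621)
angle = 14.50 degrees

14.50


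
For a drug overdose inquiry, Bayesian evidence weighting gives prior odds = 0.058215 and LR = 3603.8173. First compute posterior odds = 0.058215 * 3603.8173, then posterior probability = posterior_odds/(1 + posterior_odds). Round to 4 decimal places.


Bayesian evidence evaluation:
Posterior odds = prior_odds * LR = 0.058215 * 3603.8173 = 209.7962
Posterior probability = posterior_odds / (1 + posterior_odds)
= 209.7962 / (1 + 209.7962)
= 209.7962 / 210.7962
= 0.9953

0.9953


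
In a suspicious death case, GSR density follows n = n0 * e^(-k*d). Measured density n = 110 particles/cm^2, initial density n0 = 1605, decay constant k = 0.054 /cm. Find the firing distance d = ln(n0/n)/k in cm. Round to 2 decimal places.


GSR distance calculation:
n0/n = 1605 / 110 = 14.590909
ln(n0/n) = 2.680399
d = 2.680399 / 0.054 = 49.64 cm

49.64


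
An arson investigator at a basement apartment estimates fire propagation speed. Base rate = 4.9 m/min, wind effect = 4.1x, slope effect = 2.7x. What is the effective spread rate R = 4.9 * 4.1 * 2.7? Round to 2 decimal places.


Fire spread rate calculation:
R = R0 * wind_factor * slope_factor
= 4.9 * 4.1 * 2.7
= 20.09 * 2.7
= 54.24 m/min

54.24


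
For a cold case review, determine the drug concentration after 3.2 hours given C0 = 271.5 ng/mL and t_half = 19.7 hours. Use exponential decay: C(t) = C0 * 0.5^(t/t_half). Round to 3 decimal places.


Drug concentration decay:
Number of half-lives = t / t_half = 3.2 / 19.7 = 0.162437
Decay factor = 0.5^0.162437 = 0.89351447
C(t) = 271.5 * 0.89351447 = 242.589 ng/mL

242.589


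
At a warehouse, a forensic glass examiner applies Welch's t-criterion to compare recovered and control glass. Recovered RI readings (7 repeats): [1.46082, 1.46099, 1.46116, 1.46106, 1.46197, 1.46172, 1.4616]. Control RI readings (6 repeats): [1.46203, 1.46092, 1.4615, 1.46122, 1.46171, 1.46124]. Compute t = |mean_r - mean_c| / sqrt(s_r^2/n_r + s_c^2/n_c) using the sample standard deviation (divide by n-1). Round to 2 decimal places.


Welch's t-criterion for glass RI comparison:
Recovered mean = sum / n_r = 10.22932 / 7 = 1.4613314
Control mean = sum / n_c = 8.76862 / 6 = 1.4614367
Recovered sample variance s_r^2 = 1.85348e-07
Control sample variance s_c^2 = 1.56667e-07
Welch SE (unpooled) = sqrt(s_r^2/n_r + s_c^2/n_c) = sqrt(2.64782e-08 + 2.61111e-08) = sqrt(5.25893e-08) = 0.000229324
|mean_r - mean_c| = 0.000105238
t = 0.000105238 / 0.000229324 = 0.46

0.46


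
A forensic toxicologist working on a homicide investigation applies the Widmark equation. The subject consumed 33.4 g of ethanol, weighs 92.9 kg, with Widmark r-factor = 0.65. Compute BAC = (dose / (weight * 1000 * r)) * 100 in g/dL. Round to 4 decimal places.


Applying the Widmark formula:
BAC = (dose_g / (body_wt * 1000 * r)) * 100
Denominator = 92.9 * 1000 * 0.65 = 60385
BAC = (33.4 / 60385) * 100
BAC = 0.0553 g/dL

0.0553


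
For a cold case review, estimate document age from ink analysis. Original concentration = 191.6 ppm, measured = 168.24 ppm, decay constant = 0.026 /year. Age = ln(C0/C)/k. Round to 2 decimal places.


Document age estimation:
C0/C = 191.6 / 168.24 = 1.138849
ln(C0/C) = 0.130018
t = 0.130018 / 0.026 = 5.00 years

5.00


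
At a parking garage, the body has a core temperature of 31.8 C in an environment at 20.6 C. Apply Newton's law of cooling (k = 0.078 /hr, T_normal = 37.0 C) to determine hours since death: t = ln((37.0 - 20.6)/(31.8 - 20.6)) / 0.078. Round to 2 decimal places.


Using Newton's law of cooling:
t = ln((T_normal - T_ambient) / (T_body - T_ambient)) / k
T_normal - T_ambient = 16.4
T_body - T_ambient = 11.2
Ratio = 1.464286
ln(ratio) = 0.381368
t = 0.381368 / 0.078 = 4.89 hours

4.89


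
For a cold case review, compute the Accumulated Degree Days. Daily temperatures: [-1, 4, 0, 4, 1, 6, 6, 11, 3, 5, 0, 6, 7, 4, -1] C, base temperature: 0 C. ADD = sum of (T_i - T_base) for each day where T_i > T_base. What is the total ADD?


Computing ADD day by day:
Day 1: max(0, -1 - 0) = 0
Day 2: max(0, 4 - 0) = 4
Day 3: max(0, 0 - 0) = 0
Day 4: max(0, 4 - 0) = 4
Day 5: max(0, 1 - 0) = 1
Day 6: max(0, 6 - 0) = 6
Day 7: max(0, 6 - 0) = 6
Day 8: max(0, 11 - 0) = 11
Day 9: max(0, 3 - 0) = 3
Day 10: max(0, 5 - 0) = 5
Day 11: max(0, 0 - 0) = 0
Day 12: max(0, 6 - 0) = 6
Day 13: max(0, 7 - 0) = 7
Day 14: max(0, 4 - 0) = 4
Day 15: max(0, -1 - 0) = 0
Total ADD = 57

57


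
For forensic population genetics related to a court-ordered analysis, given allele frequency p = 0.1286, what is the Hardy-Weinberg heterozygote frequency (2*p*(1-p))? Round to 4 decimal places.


Hardy-Weinberg heterozygote frequency:
q = 1 - p = 1 - 0.1286 = 0.8714
2pq = 2 * 0.1286 * 0.8714 = 0.2241

0.2241


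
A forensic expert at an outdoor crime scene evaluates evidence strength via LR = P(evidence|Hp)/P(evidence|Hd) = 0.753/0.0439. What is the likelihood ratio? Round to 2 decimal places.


Likelihood ratio calculation:
LR = P(E|Hp) / P(E|Hd)
LR = 0.753 / 0.0439
LR = 17.15

17.15


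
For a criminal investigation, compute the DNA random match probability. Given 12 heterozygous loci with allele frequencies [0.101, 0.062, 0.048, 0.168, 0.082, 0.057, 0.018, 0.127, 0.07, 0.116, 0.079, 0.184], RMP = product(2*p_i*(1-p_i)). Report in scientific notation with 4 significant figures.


Computing RMP for 12 loci:
Locus 1: 2 * 0.101 * 0.899 = 0.181598
Locus 2: 2 * 0.062 * 0.938 = 0.116312
Locus 3: 2 * 0.048 * 0.952 = 0.091392
Locus 4: 2 * 0.168 * 0.832 = 0.279552
Locus 5: 2 * 0.082 * 0.918 = 0.150552
Locus 6: 2 * 0.057 * 0.943 = 0.107502
Locus 7: 2 * 0.018 * 0.982 = 0.035352
Locus 8: 2 * 0.127 * 0.873 = 0.221742
Locus 9: 2 * 0.07 * 0.93 = 0.1302
Locus 10: 2 * 0.116 * 0.884 = 0.205088
Locus 11: 2 * 0.079 * 0.921 = 0.145518
Locus 12: 2 * 0.184 * 0.816 = 0.300288
RMP = 7.989e-11

7.989e-11


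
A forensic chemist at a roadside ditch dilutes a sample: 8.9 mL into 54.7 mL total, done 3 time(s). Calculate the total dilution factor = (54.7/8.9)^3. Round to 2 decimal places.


Dilution factor calculation:
Single dilution = V_total / V_sample = 54.7 / 8.9 ≈ 6.146067
Number of dilutions = 3
Total DF = (54.7 / 8.9)^3 (full precision, rounded at the end) = 232.16

232.16


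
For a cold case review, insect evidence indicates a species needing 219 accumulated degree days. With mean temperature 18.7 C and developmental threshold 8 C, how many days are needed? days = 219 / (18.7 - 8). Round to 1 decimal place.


Insect development time:
Effective temperature = avg_temp - T_base = 18.7 - 8 = 10.7 C
Days = ADD / effective_temp = 219 / 10.7 = 20.5 days

20.5


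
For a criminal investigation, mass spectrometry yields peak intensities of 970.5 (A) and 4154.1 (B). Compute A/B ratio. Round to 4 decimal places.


Spectral peak ratio:
Peak A = 970.5 counts
Peak B = 4154.1 counts
Ratio = 970.5 / 4154.1 = 0.2336

0.2336


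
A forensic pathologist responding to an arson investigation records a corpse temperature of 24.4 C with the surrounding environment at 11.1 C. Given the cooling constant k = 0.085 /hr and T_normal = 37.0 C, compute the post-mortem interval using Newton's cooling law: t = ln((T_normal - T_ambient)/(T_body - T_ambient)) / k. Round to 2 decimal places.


Using Newton's law of cooling:
t = ln((T_normal - T_ambient) / (T_body - T_ambient)) / k
T_normal - T_ambient = 25.9
T_body - T_ambient = 13.3
Ratio = 1.947368
ln(ratio) = 0.666479
t = 0.666479 / 0.085 = 7.84 hours

7.84


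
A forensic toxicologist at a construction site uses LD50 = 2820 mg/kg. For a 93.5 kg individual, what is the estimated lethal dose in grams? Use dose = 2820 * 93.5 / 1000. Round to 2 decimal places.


Lethal dose calculation:
Lethal dose = LD50 * body_weight / 1000
= 2820 * 93.5 / 1000
= 263670 / 1000
= 263.67 g

263.67


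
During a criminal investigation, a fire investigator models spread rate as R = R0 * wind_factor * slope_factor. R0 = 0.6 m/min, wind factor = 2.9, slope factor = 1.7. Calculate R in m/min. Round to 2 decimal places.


Fire spread rate calculation:
R = R0 * wind_factor * slope_factor
= 0.6 * 2.9 * 1.7
= 1.74 * 1.7
= 2.96 m/min

2.96


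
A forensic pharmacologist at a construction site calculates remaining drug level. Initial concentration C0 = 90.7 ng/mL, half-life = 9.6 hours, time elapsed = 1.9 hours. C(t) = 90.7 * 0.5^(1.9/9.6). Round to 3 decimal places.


Drug concentration decay:
Number of half-lives = t / t_half = 1.9 / 9.6 = 0.197917
Decay factor = 0.5^0.197917 = 0.87180839
C(t) = 90.7 * 0.87180839 = 79.073 ng/mL

79.073


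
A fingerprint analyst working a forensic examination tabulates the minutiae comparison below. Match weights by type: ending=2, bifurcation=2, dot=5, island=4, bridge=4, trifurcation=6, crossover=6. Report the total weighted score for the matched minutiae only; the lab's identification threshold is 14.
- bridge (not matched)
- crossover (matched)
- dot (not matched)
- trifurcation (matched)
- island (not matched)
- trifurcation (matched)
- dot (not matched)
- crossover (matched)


Weighted minutiae match score:
  bridge: not matched, +0
  crossover: matched, +6 (running total 6)
  dot: not matched, +0
  trifurcation: matched, +6 (running total 12)
  island: not matched, +0
  trifurcation: matched, +6 (running total 18)
  dot: not matched, +0
  crossover: matched, +6 (running total 24)
Total score = 24
Threshold = 14; verdict = identification

24


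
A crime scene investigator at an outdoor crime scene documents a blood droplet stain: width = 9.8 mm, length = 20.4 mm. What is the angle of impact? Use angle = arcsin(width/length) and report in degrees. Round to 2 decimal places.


Blood spatter impact angle calculation:
width / length = 9.8 / 20.4 = 0.480392
angle = arcsin(0.480392)
angle = 28.71 degrees

28.71


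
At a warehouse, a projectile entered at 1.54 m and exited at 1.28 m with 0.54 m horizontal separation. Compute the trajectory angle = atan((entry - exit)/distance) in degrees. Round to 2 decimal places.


Bullet trajectory angle:
Height difference = 1.54 - 1.28 = 0.26 m
angle = atan(0.26 / 0.54)
angle = atan(0.481481)
angle = 25.71 degrees

25.71


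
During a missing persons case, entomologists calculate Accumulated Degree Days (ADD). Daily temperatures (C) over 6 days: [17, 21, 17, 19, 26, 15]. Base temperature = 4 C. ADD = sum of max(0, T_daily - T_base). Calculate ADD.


Computing ADD day by day:
Day 1: max(0, 17 - 4) = 13
Day 2: max(0, 21 - 4) = 17
Day 3: max(0, 17 - 4) = 13
Day 4: max(0, 19 - 4) = 15
Day 5: max(0, 26 - 4) = 22
Day 6: max(0, 15 - 4) = 11
Total ADD = 91

91


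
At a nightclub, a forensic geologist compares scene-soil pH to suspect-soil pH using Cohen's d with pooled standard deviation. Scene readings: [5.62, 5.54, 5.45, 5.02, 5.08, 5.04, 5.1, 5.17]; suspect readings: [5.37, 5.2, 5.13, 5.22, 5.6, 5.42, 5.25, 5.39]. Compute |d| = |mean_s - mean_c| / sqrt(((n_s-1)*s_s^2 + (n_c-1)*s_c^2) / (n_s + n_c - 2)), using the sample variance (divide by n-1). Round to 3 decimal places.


Pooled-variance Cohen's d for soil pH comparison:
Scene mean = 42.02 / 8 = 5.2525
Suspect mean = 42.58 / 8 = 5.3225
Scene sample variance s_s^2 = 0.059393
Suspect sample variance s_c^2 = 0.023021
Pooled variance = ((n_s-1)*s_s^2 + (n_c-1)*s_c^2) / (n_s + n_c - 2) = 0.041207
Pooled SD = sqrt(0.041207) = 0.202995
Mean difference = -0.07
|d| = |-0.07| / 0.202995 = 0.345

0.345


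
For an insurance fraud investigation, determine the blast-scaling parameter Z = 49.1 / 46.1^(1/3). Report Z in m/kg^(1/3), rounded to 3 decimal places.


Scaled distance calculation:
W^(1/3) = 46.1^(1/3) = 3.585642
Z = R / W^(1/3) = 49.1 / 3.585642
Z = 13.694 m/kg^(1/3)

13.694


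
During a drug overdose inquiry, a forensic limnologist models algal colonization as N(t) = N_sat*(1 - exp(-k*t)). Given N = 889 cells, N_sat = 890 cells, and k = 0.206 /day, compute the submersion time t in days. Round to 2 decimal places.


PMSI from diatom colonization curve:
N / N_sat = 889 / 890 = 0.998876
1 - N/N_sat = 0.001124
ln(1 - N/N_sat) = -6.790862
t = -ln(1 - N/N_sat) / k = -(-6.790862) / 0.206 = 32.97 days

32.97


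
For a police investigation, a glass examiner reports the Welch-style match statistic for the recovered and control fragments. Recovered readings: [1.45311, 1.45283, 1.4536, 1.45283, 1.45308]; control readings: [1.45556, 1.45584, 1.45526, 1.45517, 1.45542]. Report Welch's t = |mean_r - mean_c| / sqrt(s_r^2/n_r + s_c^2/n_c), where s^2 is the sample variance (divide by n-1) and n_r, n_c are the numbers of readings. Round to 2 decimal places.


Welch's t-criterion for glass RI comparison:
Recovered mean = sum / n_r = 7.26545 / 5 = 1.45309
Control mean = sum / n_c = 7.27725 / 5 = 1.45545
Recovered sample variance s_r^2 = 9.895e-08
Control sample variance s_c^2 = 6.99e-08
Welch SE (unpooled) = sqrt(s_r^2/n_r + s_c^2/n_c) = sqrt(1.979e-08 + 1.398e-08) = sqrt(3.377e-08) = 0.000183766
|mean_r - mean_c| = 0.00236
t = 0.00236 / 0.000183766 = 12.84

12.84


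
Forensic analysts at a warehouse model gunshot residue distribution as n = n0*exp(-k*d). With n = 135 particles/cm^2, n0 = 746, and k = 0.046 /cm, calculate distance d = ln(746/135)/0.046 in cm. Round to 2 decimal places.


GSR distance calculation:
n0/n = 746 / 135 = 5.525926
ln(n0/n) = 1.709451
d = 1.709451 / 0.046 = 37.16 cm

37.16


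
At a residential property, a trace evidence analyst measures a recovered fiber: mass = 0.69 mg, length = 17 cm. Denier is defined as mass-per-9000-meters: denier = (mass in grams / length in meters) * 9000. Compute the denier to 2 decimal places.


Denier calculation:
Mass in grams = 0.69 mg / 1000 = 0.00069 g
Length in meters = 17 cm / 100 = 0.17 m
Linear density = mass / length = 0.00069 / 0.17 = 0.00405882 g/m
Denier = (g/m) * 9000 = 0.00405882 * 9000 = 36.53

36.53


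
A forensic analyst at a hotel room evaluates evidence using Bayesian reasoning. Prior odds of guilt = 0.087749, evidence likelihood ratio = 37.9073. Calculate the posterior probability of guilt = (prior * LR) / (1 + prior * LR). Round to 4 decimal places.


Bayesian evidence evaluation:
Posterior odds = prior_odds * LR = 0.087749 * 37.9073 = 3.326328
Posterior probability = posterior_odds / (1 + posterior_odds)
= 3.326328 / (1 + 3.326328)
= 3.326328 / 4.326328
= 0.7689

0.7689


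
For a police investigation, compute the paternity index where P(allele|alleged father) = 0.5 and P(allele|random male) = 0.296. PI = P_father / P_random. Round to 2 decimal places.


Paternity Index calculation:
PI = P(allele|father) / P(allele|random)
PI = 0.5 / 0.296
PI = 1.69

1.69


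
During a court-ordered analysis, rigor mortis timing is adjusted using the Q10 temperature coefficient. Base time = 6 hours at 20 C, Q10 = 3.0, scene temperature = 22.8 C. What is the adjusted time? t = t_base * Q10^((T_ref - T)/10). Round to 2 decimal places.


Rigor mortis time adjustment:
Exponent = (T_ref - T_actual) / 10 = (20 - 22.8) / 10 = -0.28
Q10 factor = 3.0^-0.28 = 0.7352
t_adjusted = 6 * 0.7352 = 4.41 hours

4.41


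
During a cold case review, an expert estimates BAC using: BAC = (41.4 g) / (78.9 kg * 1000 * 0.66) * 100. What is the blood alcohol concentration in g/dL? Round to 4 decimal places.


Applying the Widmark formula:
BAC = (dose_g / (body_wt * 1000 * r)) * 100
Denominator = 78.9 * 1000 * 0.66 = 52074
BAC = (41.4 / 52074) * 100
BAC = 0.0795 g/dL

0.0795


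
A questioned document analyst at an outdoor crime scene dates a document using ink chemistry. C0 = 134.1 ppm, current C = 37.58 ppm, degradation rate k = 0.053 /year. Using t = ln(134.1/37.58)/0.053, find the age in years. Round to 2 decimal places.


Document age estimation:
C0/C = 134.1 / 37.58 = 3.568387
ln(C0/C) = 1.272114
t = 1.272114 / 0.053 = 24.00 years

24.00


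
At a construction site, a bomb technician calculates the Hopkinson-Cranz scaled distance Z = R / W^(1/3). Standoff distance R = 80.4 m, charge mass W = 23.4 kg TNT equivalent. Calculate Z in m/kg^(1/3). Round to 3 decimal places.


Scaled distance calculation:
W^(1/3) = 23.4^(1/3) = 2.860259
Z = R / W^(1/3) = 80.4 / 2.860259
Z = 28.109 m/kg^(1/3)

28.109


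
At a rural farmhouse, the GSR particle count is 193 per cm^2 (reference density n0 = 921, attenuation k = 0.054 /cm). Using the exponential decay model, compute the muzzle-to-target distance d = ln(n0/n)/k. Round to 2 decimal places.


GSR distance calculation:
n0/n = 921 / 193 = 4.772021
ln(n0/n) = 1.56277
d = 1.56277 / 0.054 = 28.94 cm

28.94


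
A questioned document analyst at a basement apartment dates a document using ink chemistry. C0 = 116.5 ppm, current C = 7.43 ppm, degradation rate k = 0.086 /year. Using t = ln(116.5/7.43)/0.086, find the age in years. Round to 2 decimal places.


Document age estimation:
C0/C = 116.5 / 7.43 = 15.679677
ln(C0/C) = 2.752365
t = 2.752365 / 0.086 = 32.00 years

32.00


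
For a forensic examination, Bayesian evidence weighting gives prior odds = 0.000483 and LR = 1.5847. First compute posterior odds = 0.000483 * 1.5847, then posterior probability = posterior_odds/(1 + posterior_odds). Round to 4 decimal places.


Bayesian evidence evaluation:
Posterior odds = prior_odds * LR = 0.000483 * 1.5847 = 0.0007654101
Posterior probability = posterior_odds / (1 + posterior_odds)
= 0.0007654101 / (1 + 0.0007654101)
= 0.0007654101 / 1.0007654101
= 0.0008

0.0008


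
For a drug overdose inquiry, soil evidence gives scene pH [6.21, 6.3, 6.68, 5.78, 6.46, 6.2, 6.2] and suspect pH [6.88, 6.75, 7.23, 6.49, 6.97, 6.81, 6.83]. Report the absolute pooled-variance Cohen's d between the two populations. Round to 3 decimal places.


Pooled-variance Cohen's d for soil pH comparison:
Scene mean = 43.83 / 7 = 6.261429
Suspect mean = 47.96 / 7 = 6.851429
Scene sample variance s_s^2 = 0.076348
Suspect sample variance s_c^2 = 0.050214
Pooled variance = ((n_s-1)*s_s^2 + (n_c-1)*s_c^2) / (n_s + n_c - 2) = 0.063281
Pooled SD = sqrt(0.063281) = 0.251557
Mean difference = -0.59
|d| = |-0.59| / 0.251557 = 2.345

2.345


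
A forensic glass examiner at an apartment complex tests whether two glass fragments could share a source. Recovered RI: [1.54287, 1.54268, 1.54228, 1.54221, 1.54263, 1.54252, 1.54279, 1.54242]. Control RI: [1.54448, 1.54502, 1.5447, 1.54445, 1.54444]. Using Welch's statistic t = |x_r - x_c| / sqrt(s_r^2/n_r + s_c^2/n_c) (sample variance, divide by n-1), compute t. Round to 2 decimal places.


Welch's t-criterion for glass RI comparison:
Recovered mean = sum / n_r = 12.3404 / 8 = 1.54255
Control mean = sum / n_c = 7.72309 / 5 = 1.544618
Recovered sample variance s_r^2 = 5.56571e-08
Control sample variance s_c^2 = 6.182e-08
Welch SE (unpooled) = sqrt(s_r^2/n_r + s_c^2/n_c) = sqrt(6.95714e-09 + 1.2364e-08) = sqrt(1.93211e-08) = 0.000139
|mean_r - mean_c| = 0.002068
t = 0.002068 / 0.000139 = 14.88

14.88


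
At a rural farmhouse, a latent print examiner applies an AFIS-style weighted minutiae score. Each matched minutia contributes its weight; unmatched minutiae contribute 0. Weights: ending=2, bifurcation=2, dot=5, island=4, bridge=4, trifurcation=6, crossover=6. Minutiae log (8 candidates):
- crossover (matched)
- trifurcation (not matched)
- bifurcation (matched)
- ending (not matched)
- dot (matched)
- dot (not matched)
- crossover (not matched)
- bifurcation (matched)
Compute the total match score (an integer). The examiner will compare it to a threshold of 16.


Weighted minutiae match score:
  crossover: matched, +6 (running total 6)
  trifurcation: not matched, +0
  bifurcation: matched, +2 (running total 8)
  ending: not matched, +0
  dot: matched, +5 (running total 13)
  dot: not matched, +0
  crossover: not matched, +0
  bifurcation: matched, +2 (running total 15)
Total score = 15
Threshold = 16; verdict = inconclusive

15


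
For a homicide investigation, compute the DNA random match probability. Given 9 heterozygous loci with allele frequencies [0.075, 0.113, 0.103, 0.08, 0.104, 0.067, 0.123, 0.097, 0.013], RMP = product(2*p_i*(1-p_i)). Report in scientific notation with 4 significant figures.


Computing RMP for 9 loci:
Locus 1: 2 * 0.075 * 0.925 = 0.13875
Locus 2: 2 * 0.113 * 0.887 = 0.200462
Locus 3: 2 * 0.103 * 0.897 = 0.184782
Locus 4: 2 * 0.08 * 0.92 = 0.1472
Locus 5: 2 * 0.104 * 0.896 = 0.186368
Locus 6: 2 * 0.067 * 0.933 = 0.125022
Locus 7: 2 * 0.123 * 0.877 = 0.215742
Locus 8: 2 * 0.097 * 0.903 = 0.175182
Locus 9: 2 * 0.013 * 0.987 = 0.025662
RMP = 1.710e-08

1.710e-08


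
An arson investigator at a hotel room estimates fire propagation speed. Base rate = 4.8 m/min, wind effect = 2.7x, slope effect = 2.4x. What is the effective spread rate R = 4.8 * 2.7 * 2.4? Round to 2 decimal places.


Fire spread rate calculation:
R = R0 * wind_factor * slope_factor
= 4.8 * 2.7 * 2.4
= 12.96 * 2.4
= 31.10 m/min

31.10


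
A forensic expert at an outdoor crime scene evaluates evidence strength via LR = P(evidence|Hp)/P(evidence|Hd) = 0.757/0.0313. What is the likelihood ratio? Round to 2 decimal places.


Likelihood ratio calculation:
LR = P(E|Hp) / P(E|Hd)
LR = 0.757 / 0.0313
LR = 24.19

24.19


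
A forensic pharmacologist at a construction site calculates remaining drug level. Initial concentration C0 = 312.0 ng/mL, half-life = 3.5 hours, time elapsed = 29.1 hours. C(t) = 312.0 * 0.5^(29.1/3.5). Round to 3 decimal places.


Drug concentration decay:
Number of half-lives = t / t_half = 29.1 / 3.5 = 8.314286
Decay factor = 0.5^8.314286 = 0.0031416
C(t) = 312.0 * 0.0031416 = 0.980 ng/mL

0.980


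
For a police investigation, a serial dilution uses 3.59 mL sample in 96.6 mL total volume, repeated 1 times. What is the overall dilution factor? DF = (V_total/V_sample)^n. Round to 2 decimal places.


Dilution factor calculation:
Single dilution = V_total / V_sample = 96.6 / 3.59 ≈ 26.908078
Number of dilutions = 1
Total DF = (96.6 / 3.59)^1 (full precision, rounded at the end) = 26.91

26.91


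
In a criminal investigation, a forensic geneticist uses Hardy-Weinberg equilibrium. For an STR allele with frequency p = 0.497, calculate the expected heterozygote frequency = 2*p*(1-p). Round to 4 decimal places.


Hardy-Weinberg heterozygote frequency:
q = 1 - p = 1 - 0.497 = 0.503
2pq = 2 * 0.497 * 0.503 = 0.5000

0.5000


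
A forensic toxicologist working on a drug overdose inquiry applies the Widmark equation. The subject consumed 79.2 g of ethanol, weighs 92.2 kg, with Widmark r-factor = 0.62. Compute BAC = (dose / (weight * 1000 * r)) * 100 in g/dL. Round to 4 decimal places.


Applying the Widmark formula:
BAC = (dose_g / (body_wt * 1000 * r)) * 100
Denominator = 92.2 * 1000 * 0.62 = 57164
BAC = (79.2 / 57164) * 100
BAC = 0.1385 g/dL

0.1385


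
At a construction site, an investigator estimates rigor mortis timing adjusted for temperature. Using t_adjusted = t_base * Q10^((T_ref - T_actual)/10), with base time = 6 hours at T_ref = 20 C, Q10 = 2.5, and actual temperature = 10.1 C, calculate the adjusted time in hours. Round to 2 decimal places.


Rigor mortis time adjustment:
Exponent = (T_ref - T_actual) / 10 = (20 - 10.1) / 10 = 0.99
Q10 factor = 2.5^0.99 = 2.4772
t_adjusted = 6 * 2.4772 = 14.86 hours

14.86


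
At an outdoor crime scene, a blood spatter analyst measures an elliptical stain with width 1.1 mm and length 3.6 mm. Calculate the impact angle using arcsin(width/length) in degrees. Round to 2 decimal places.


Blood spatter impact angle calculation:
width / length = 1.1 / 3.6 = 0.305556
angle = arcsin(0.305556)
angle = 17.79 degrees

17.79


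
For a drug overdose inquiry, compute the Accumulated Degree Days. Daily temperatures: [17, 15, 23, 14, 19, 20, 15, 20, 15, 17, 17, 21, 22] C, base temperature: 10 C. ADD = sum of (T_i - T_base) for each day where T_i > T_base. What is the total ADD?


Computing ADD day by day:
Day 1: max(0, 17 - 10) = 7
Day 2: max(0, 15 - 10) = 5
Day 3: max(0, 23 - 10) = 13
Day 4: max(0, 14 - 10) = 4
Day 5: max(0, 19 - 10) = 9
Day 6: max(0, 20 - 10) = 10
Day 7: max(0, 15 - 10) = 5
Day 8: max(0, 20 - 10) = 10
Day 9: max(0, 15 - 10) = 5
Day 10: max(0, 17 - 10) = 7
Day 11: max(0, 17 - 10) = 7
Day 12: max(0, 21 - 10) = 11
Day 13: max(0, 22 - 10) = 12
Total ADD = 105

105


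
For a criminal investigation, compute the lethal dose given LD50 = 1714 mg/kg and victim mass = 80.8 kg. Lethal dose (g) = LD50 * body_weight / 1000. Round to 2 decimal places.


Lethal dose calculation:
Lethal dose = LD50 * body_weight / 1000
= 1714 * 80.8 / 1000
= 138491.2 / 1000
= 138.49 g

138.49


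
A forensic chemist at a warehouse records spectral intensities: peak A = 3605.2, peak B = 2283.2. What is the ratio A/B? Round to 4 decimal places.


Spectral peak ratio:
Peak A = 3605.2 counts
Peak B = 2283.2 counts
Ratio = 3605.2 / 2283.2 = 1.5790

1.5790


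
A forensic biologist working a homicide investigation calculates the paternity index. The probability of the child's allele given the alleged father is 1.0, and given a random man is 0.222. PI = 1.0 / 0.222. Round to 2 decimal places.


Paternity Index calculation:
PI = P(allele|father) / P(allele|random)
PI = 1.0 / 0.222
PI = 4.50

4.50


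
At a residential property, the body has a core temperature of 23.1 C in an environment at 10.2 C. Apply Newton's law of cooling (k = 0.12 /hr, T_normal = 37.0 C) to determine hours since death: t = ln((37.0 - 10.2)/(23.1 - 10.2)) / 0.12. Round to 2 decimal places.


Using Newton's law of cooling:
t = ln((T_normal - T_ambient) / (T_body - T_ambient)) / k
T_normal - T_ambient = 26.8
T_body - T_ambient = 12.9
Ratio = 2.077519
ln(ratio) = 0.731174
t = 0.731174 / 0.12 = 6.09 hours

6.09


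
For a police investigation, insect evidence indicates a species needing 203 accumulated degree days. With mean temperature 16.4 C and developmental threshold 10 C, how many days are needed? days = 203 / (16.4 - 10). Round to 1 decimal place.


Insect development time:
Effective temperature = avg_temp - T_base = 16.4 - 10 = 6.4 C
Days = ADD / effective_temp = 203 / 6.4 = 31.7 days

31.7


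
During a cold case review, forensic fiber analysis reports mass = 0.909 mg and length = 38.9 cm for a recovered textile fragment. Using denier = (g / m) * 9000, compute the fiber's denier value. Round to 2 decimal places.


Denier calculation:
Mass in grams = 0.909 mg / 1000 = 0.000909 g
Length in meters = 38.9 cm / 100 = 0.389 m
Linear density = mass / length = 0.000909 / 0.389 = 0.00233676 g/m
Denier = (g/m) * 9000 = 0.00233676 * 9000 = 21.03

21.03


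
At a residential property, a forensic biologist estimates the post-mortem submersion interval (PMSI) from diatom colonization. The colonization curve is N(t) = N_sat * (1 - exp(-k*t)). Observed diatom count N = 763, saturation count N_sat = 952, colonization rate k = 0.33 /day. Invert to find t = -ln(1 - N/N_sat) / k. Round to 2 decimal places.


PMSI from diatom colonization curve:
N / N_sat = 763 / 952 = 0.801471
1 - N/N_sat = 0.198529
ln(1 - N/N_sat) = -1.61682
t = -ln(1 - N/N_sat) / k = -(-1.61682) / 0.33 = 4.90 days

4.90


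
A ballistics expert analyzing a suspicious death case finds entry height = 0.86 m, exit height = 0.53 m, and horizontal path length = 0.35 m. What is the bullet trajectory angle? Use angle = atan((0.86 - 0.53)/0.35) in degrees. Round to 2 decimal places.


Bullet trajectory angle:
Height difference = 0.86 - 0.53 = 0.33 m
angle = atan(0.33 / 0.35)
angle = atan(0.942857)
angle = 43.32 degrees

43.32


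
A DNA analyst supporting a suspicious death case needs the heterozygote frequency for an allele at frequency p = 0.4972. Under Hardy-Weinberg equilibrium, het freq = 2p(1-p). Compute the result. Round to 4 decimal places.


Hardy-Weinberg heterozygote frequency:
q = 1 - p = 1 - 0.4972 = 0.5028
2pq = 2 * 0.4972 * 0.5028 = 0.5000

0.5000


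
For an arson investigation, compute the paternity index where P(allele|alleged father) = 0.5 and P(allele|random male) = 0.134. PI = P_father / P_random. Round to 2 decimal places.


Paternity Index calculation:
PI = P(allele|father) / P(allele|random)
PI = 0.5 / 0.134
PI = 3.73

3.73


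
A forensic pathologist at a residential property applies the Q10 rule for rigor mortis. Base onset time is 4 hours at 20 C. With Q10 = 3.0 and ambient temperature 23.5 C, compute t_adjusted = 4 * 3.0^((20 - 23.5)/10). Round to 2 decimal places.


Rigor mortis time adjustment:
Exponent = (T_ref - T_actual) / 10 = (20 - 23.5) / 10 = -0.35
Q10 factor = 3.0^-0.35 = 0.68078
t_adjusted = 4 * 0.68078 = 2.72 hours

2.72


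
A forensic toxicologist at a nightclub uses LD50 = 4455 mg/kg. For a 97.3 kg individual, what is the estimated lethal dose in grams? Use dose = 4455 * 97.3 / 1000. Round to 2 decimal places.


Lethal dose calculation:
Lethal dose = LD50 * body_weight / 1000
= 4455 * 97.3 / 1000
= 433471.5 / 1000
= 433.47 g

433.47


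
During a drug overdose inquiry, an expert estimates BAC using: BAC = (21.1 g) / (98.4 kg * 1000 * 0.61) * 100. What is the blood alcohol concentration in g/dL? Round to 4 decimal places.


Applying the Widmark formula:
BAC = (dose_g / (body_wt * 1000 * r)) * 100
Denominator = 98.4 * 1000 * 0.61 = 60024
BAC = (21.1 / 60024) * 100
BAC = 0.0352 g/dL

0.0352


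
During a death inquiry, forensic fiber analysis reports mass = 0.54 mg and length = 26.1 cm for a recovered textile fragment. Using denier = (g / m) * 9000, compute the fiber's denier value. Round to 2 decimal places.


Denier calculation:
Mass in grams = 0.54 mg / 1000 = 0.00054 g
Length in meters = 26.1 cm / 100 = 0.261 m
Linear density = mass / length = 0.00054 / 0.261 = 0.00206897 g/m
Denier = (g/m) * 9000 = 0.00206897 * 9000 = 18.62

18.62
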